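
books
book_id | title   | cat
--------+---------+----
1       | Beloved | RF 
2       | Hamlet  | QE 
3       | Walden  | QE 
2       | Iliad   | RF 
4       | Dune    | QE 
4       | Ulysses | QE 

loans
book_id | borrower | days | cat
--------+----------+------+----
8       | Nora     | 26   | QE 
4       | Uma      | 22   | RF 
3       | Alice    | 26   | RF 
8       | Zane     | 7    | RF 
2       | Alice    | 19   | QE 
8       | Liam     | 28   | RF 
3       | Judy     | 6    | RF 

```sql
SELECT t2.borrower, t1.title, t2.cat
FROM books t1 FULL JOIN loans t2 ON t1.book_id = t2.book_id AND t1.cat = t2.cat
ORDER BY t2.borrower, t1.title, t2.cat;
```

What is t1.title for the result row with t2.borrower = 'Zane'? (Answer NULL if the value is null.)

NULL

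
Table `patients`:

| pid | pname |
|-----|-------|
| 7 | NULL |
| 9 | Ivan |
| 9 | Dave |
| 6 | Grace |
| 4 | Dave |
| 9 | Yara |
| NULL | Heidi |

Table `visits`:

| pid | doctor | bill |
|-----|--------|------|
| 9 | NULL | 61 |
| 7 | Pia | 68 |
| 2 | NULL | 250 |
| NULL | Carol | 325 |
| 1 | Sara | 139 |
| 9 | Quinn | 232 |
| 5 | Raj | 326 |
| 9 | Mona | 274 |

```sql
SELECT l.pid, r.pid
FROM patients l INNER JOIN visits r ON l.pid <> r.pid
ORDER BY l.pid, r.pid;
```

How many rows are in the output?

32

INNER JOIN keeps only pairs where the ON condition holds.
Matching on l.pid <> r.pid. A NULL in a compared column never satisfies the condition.
- pid=7: 6 matching r row(s), so 6 row(s) emitted.
- pid=9: 4 matching r row(s), so 4 row(s) emitted.
- pid=9: 4 matching r row(s), so 4 row(s) emitted.
- pid=6: 7 matching r row(s), so 7 row(s) emitted.
- pid=4: 7 matching r row(s), so 7 row(s) emitted.
- pid=9: 4 matching r row(s), so 4 row(s) emitted.
- pid=NULL: no matching r row, dropped.
Total: 32 rows.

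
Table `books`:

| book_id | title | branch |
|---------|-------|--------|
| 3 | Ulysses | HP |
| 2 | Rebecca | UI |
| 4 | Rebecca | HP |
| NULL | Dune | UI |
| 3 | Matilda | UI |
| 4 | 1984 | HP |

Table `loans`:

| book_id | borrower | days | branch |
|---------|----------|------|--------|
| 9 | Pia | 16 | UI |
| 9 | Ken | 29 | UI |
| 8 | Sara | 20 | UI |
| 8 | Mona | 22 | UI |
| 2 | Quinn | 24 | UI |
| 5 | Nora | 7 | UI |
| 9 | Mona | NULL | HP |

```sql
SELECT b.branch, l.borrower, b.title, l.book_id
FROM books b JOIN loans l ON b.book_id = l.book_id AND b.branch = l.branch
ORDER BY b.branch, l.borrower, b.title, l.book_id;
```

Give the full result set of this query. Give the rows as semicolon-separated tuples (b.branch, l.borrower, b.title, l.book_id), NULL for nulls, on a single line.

INNER JOIN keeps only pairs where the ON condition holds.
Matching on b.book_id = l.book_id AND b.branch = l.branch. A NULL in a compared column never satisfies the condition.
- b row (book_id=3, branch=HP): no match → dropped.
- b row (book_id=2, branch=UI): matches 1 l row(s) → 1 output row(s).
- b row (book_id=4, branch=HP): no match → dropped.
- b row (book_id=NULL, branch=UI): no match → dropped.
- b row (book_id=3, branch=UI): no match → dropped.
- b row (book_id=4, branch=HP): no match → dropped.
After projecting and ordering:
b.branch | l.borrower | b.title | l.book_id
UI | Quinn | Rebecca | 2

(UI, Quinn, Rebecca, 2)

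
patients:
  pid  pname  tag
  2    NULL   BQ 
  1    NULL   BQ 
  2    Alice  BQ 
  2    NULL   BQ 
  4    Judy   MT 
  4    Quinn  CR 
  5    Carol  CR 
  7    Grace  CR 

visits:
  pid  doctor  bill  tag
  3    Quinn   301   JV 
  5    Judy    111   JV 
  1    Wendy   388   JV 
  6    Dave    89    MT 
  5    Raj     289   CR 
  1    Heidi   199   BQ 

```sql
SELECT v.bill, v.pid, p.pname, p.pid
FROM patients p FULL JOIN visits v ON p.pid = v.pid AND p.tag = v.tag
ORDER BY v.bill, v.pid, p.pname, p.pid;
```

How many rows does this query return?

FULL OUTER JOIN keeps every row from both sides; unmatched rows get NULL for the other side's columns.
Matching on p.pid = v.pid AND p.tag = v.tag.
- pid=2, tag=BQ: no v row matches, row kept with v columns NULL.
- pid=1, tag=BQ: 1 matching v row(s), so 1 row(s) emitted.
- pid=2, tag=BQ: no v row matches, row kept with v columns NULL.
- pid=2, tag=BQ: no v row matches, row kept with v columns NULL.
- pid=4, tag=MT: no v row matches, row kept with v columns NULL.
- pid=4, tag=CR: no v row matches, row kept with v columns NULL.
- pid=5, tag=CR: 1 matching v row(s), so 1 row(s) emitted.
- pid=7, tag=CR: no v row matches, row kept with v columns NULL.
- 4 row(s) from v found no p partner → padded with NULL.
Total: 2 matched + 10 padded = 12 rows.

12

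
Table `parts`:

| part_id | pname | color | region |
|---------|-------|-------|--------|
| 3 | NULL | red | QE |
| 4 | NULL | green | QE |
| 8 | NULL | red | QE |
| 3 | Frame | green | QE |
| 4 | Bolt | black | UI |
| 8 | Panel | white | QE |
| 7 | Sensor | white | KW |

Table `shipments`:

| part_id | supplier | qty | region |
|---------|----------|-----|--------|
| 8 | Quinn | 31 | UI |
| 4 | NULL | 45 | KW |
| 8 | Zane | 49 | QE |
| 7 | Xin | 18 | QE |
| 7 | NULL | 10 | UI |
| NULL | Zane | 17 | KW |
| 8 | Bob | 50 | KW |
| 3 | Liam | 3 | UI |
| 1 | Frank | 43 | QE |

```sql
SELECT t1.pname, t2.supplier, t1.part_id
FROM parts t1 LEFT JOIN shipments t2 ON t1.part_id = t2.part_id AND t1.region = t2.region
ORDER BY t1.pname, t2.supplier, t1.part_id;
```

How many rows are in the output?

7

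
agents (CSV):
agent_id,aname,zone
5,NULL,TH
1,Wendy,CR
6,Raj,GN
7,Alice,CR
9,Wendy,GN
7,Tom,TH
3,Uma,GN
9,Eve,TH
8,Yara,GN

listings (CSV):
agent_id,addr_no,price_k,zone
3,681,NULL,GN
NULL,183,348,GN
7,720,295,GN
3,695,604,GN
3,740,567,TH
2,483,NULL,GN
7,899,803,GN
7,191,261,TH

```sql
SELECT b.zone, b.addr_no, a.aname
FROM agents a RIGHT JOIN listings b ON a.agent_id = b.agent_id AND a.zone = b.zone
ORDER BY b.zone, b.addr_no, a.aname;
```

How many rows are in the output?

8

RIGHT JOIN keeps every row from `listings`; unmatched rows get NULL for `agents`'s columns.
Matching on a.agent_id = b.agent_id AND a.zone = b.zone. A NULL in a compared column never satisfies the condition.
Matched pairs: 3; unmatched b rows kept: 5.
Total: 3 matched + 5 padded = 8 rows.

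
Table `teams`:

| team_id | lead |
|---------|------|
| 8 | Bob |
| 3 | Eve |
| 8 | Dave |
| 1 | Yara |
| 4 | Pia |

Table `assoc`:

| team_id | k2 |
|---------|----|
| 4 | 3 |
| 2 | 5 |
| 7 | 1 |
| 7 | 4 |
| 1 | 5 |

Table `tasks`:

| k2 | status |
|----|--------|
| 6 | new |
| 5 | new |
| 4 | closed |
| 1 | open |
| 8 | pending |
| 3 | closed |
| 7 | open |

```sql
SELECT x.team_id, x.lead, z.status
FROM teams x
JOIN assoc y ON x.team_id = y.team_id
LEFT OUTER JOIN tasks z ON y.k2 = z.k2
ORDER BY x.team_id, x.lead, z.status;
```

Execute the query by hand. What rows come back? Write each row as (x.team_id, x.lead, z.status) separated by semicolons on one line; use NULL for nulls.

(1, Yara, new); (4, Pia, closed)

Joins associate left-to-right: teams INNER JOIN assoc on team_id gives 2 intermediate row(s).
Then LEFT JOIN `tasks z` on k2: each of those 2 rows is kept; rows whose y.k2 has no match in z get NULL for z's columns.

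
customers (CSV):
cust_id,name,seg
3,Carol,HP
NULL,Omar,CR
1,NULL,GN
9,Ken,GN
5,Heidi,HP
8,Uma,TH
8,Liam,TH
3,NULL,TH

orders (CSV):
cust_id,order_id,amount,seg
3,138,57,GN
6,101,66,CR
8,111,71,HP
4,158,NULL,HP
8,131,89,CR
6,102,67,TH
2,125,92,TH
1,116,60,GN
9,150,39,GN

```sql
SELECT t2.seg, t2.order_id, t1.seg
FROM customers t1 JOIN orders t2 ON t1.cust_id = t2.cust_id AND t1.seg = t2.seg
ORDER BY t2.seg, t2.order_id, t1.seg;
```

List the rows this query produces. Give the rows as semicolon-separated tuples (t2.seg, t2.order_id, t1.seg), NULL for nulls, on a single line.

(GN, 116, GN); (GN, 150, GN)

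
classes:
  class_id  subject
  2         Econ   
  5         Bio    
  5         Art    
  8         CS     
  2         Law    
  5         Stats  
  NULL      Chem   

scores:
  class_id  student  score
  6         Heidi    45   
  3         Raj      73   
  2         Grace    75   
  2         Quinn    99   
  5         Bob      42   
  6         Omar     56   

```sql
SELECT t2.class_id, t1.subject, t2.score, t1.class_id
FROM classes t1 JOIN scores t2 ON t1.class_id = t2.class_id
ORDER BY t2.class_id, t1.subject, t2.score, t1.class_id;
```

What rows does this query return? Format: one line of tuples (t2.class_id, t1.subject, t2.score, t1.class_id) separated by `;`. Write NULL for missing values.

INNER JOIN keeps only pairs where the ON condition holds.
Matching on t1.class_id = t2.class_id. A NULL in a compared column never satisfies the condition.
- t1 row (class_id=2): matches 2 t2 row(s) → 2 output row(s).
- t1 row (class_id=5): matches 1 t2 row(s) → 1 output row(s).
- t1 row (class_id=5): matches 1 t2 row(s) → 1 output row(s).
- t1 row (class_id=8): no match → dropped.
- t1 row (class_id=2): matches 2 t2 row(s) → 2 output row(s).
- t1 row (class_id=5): matches 1 t2 row(s) → 1 output row(s).
- t1 row (class_id=NULL): no match → dropped.
After projecting and ordering:
t2.class_id | t1.subject | t2.score | t1.class_id
2 | Econ | 75 | 2
2 | Econ | 99 | 2
2 | Law | 75 | 2
2 | Law | 99 | 2
5 | Art | 42 | 5
5 | Bio | 42 | 5
5 | Stats | 42 | 5

(2, Econ, 75, 2); (2, Econ, 99, 2); (2, Law, 75, 2); (2, Law, 99, 2); (5, Art, 42, 5); (5, Bio, 42, 5); (5, Stats, 42, 5)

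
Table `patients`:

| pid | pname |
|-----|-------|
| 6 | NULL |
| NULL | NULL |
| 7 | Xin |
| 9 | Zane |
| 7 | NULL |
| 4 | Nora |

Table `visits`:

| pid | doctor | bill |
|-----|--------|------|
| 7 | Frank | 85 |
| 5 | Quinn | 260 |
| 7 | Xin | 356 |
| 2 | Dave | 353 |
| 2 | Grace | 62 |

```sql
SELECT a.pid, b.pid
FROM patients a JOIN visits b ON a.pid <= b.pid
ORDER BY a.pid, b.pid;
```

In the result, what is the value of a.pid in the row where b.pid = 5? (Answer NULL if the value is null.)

4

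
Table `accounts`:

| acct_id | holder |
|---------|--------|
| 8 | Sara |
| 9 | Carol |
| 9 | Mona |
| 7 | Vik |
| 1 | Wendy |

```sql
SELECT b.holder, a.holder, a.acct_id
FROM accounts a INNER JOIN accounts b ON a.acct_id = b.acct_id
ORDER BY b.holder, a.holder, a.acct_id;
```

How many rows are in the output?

INNER JOIN keeps only pairs where the ON condition holds.
Matching on a.acct_id = b.acct_id.
- a row (acct_id=8): matches 1 b row(s) → 1 output row(s).
- a row (acct_id=9): matches 2 b row(s) → 2 output row(s).
- a row (acct_id=9): matches 2 b row(s) → 2 output row(s).
- a row (acct_id=7): matches 1 b row(s) → 1 output row(s).
- a row (acct_id=1): matches 1 b row(s) → 1 output row(s).
Total: 7 rows.

7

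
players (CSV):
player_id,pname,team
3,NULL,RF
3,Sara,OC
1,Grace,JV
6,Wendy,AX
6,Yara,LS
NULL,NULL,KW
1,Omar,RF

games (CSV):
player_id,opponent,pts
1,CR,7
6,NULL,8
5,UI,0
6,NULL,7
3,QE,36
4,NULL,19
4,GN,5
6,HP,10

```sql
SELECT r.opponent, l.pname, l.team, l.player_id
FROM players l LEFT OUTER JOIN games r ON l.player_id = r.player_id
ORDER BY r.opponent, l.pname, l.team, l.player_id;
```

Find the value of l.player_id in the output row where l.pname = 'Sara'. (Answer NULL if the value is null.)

3

LEFT JOIN keeps every row from `players`; unmatched rows get NULL for `games`'s columns.
Matching on l.player_id = r.player_id. A NULL in a compared column never satisfies the condition.
- l (player_id=3) pairs with 1 row(s) of r.
- l (player_id=3) pairs with 1 row(s) of r.
- l (player_id=1) pairs with 1 row(s) of r.
- l (player_id=6) pairs with 3 row(s) of r.
- l (player_id=6) pairs with 3 row(s) of r.
- l (player_id=NULL) has no partner → padded with NULL.
- l (player_id=1) pairs with 1 row(s) of r.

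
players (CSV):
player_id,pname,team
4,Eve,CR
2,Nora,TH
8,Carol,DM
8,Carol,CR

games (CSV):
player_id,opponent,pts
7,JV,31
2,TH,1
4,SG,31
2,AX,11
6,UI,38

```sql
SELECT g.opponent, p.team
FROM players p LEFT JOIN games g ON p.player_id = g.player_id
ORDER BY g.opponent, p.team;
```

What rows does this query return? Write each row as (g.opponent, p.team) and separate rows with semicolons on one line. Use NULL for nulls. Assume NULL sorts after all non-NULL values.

LEFT JOIN keeps every row from `players`; unmatched rows get NULL for `games`'s columns.
Matching on p.player_id = g.player_id.
- player_id=4: 1 matching g row(s), so 1 row(s) emitted.
- player_id=2: 2 matching g row(s), so 2 row(s) emitted.
- player_id=8: no g row matches, row kept with g columns NULL.
- player_id=8: no g row matches, row kept with g columns NULL.
After projecting and ordering:
g.opponent | p.team
AX | TH
SG | CR
TH | TH
NULL | CR
NULL | DM

(AX, TH); (SG, CR); (TH, TH); (NULL, CR); (NULL, DM)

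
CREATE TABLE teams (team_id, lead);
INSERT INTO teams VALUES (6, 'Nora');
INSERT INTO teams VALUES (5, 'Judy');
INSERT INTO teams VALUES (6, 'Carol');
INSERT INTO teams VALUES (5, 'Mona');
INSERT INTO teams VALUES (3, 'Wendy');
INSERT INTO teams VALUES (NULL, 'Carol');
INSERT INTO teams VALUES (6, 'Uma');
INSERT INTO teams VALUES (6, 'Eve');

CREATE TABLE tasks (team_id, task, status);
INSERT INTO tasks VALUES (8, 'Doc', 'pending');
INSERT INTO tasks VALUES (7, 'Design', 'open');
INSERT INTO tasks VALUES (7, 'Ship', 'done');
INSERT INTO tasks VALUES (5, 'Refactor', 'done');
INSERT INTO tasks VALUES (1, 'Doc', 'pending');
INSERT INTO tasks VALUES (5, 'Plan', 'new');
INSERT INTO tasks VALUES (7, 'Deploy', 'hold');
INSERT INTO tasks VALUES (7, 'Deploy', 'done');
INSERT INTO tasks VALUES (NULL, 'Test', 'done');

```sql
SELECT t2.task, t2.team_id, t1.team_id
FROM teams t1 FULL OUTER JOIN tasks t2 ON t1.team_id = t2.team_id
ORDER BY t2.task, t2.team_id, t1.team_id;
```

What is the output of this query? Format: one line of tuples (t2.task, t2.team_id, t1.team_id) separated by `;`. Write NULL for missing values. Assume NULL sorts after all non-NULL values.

(Deploy, 7, NULL); (Deploy, 7, NULL); (Design, 7, NULL); (Doc, 1, NULL); (Doc, 8, NULL); (Plan, 5, 5); (Plan, 5, 5); (Refactor, 5, 5); (Refactor, 5, 5); (Ship, 7, NULL); (Test, NULL, NULL); (NULL, NULL, 3); (NULL, NULL, 6); (NULL, NULL, 6); (NULL, NULL, 6); (NULL, NULL, 6); (NULL, NULL, NULL)

FULL OUTER JOIN keeps every row from both sides; unmatched rows get NULL for the other side's columns.
Matching on t1.team_id = t2.team_id. A NULL in a compared column never satisfies the condition.
- team_id=6: no t2 row matches, row kept with t2 columns NULL.
- team_id=5: 2 matching t2 row(s), so 2 row(s) emitted.
- team_id=6: no t2 row matches, row kept with t2 columns NULL.
- team_id=5: 2 matching t2 row(s), so 2 row(s) emitted.
- team_id=3: no t2 row matches, row kept with t2 columns NULL.
- team_id=NULL: no t2 row matches, row kept with t2 columns NULL.
- team_id=6: no t2 row matches, row kept with t2 columns NULL.
- team_id=6: no t2 row matches, row kept with t2 columns NULL.
- 7 t2 row(s) had no t1 match → kept, t1 columns NULL.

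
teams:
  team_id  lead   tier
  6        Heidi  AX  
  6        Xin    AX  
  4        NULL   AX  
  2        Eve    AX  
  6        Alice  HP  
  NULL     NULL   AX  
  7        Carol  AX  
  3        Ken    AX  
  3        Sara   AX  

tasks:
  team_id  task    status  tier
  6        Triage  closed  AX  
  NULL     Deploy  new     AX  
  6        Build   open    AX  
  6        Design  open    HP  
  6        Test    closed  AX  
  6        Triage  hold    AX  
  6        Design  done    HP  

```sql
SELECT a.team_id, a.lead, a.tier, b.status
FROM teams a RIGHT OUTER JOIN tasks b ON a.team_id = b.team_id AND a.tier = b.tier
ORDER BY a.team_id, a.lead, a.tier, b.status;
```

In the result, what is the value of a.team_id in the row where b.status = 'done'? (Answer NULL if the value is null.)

6

RIGHT JOIN keeps every row from `tasks`; unmatched rows get NULL for `teams`'s columns.
Matching on a.team_id = b.team_id AND a.tier = b.tier. A NULL in a compared column never satisfies the condition.
Matched pairs: 10; unmatched b rows kept: 1.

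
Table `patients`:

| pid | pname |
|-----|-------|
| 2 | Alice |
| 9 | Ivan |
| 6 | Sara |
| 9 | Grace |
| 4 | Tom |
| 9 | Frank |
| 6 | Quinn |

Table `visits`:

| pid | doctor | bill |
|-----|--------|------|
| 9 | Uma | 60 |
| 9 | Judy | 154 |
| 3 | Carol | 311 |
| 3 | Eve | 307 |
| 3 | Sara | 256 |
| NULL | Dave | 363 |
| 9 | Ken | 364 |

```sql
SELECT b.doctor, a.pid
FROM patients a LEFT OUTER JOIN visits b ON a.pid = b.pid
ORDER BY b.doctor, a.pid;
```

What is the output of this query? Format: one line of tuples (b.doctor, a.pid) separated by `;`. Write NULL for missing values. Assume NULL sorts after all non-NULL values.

LEFT JOIN keeps every row from `patients`; unmatched rows get NULL for `visits`'s columns.
Matching on a.pid = b.pid. A NULL in a compared column never satisfies the condition.
- pid=2: no b row matches, row kept with b columns NULL.
- pid=9: 3 matching b row(s), so 3 row(s) emitted.
- pid=6: no b row matches, row kept with b columns NULL.
- pid=9: 3 matching b row(s), so 3 row(s) emitted.
- pid=4: no b row matches, row kept with b columns NULL.
- pid=9: 3 matching b row(s), so 3 row(s) emitted.
- pid=6: no b row matches, row kept with b columns NULL.

(Judy, 9); (Judy, 9); (Judy, 9); (Ken, 9); (Ken, 9); (Ken, 9); (Uma, 9); (Uma, 9); (Uma, 9); (NULL, 2); (NULL, 4); (NULL, 6); (NULL, 6)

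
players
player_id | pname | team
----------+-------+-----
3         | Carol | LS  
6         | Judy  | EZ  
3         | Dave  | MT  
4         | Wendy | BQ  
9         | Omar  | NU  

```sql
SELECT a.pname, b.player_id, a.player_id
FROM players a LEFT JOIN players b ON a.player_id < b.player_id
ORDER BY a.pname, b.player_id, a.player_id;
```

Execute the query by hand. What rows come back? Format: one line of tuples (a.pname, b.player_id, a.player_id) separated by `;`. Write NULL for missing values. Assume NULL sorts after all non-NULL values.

(Carol, 4, 3); (Carol, 6, 3); (Carol, 9, 3); (Dave, 4, 3); (Dave, 6, 3); (Dave, 9, 3); (Judy, 9, 6); (Omar, NULL, 9); (Wendy, 6, 4); (Wendy, 9, 4)

LEFT JOIN keeps every row from `players a`; unmatched rows get NULL for `players b`'s columns.
Matching on a.player_id < b.player_id.
- a[0] player_id=3 → 3 match(es) in b → 3 row(s).
- a[1] player_id=6 → 1 match(es) in b → 1 row(s).
- a[2] player_id=3 → 3 match(es) in b → 3 row(s).
- a[3] player_id=4 → 2 match(es) in b → 2 row(s).
- a[4] player_id=9 → no match; kept with NULLs on the b side.
After projecting and ordering:
a.pname | b.player_id | a.player_id
Carol | 4 | 3
Carol | 6 | 3
Carol | 9 | 3
Dave | 4 | 3
Dave | 6 | 3
Dave | 9 | 3
Judy | 9 | 6
Omar | NULL | 9
Wendy | 6 | 4
Wendy | 9 | 4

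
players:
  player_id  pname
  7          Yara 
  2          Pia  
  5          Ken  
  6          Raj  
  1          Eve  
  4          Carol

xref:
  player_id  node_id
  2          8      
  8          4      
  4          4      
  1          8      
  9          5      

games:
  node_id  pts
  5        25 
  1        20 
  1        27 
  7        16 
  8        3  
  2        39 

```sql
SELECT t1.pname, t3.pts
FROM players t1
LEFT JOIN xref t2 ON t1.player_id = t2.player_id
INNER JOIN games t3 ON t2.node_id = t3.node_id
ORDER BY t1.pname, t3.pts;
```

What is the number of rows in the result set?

2

Joins associate left-to-right: players LEFT JOIN xref on player_id gives 6 intermediate row(s).
Then INNER JOIN `games t3` on node_id: keep only rows whose t2.node_id appears in t3.
Result: 2 row(s).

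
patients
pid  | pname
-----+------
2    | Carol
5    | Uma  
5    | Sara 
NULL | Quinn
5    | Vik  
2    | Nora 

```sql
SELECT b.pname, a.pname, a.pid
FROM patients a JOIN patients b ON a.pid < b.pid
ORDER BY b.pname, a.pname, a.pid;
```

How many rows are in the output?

INNER JOIN keeps only pairs where the ON condition holds.
Matching on a.pid < b.pid. A NULL in a compared column never satisfies the condition.
- pid=2: 3 matching b row(s), so 3 row(s) emitted.
- pid=5: no matching b row, dropped.
- pid=5: no matching b row, dropped.
- pid=NULL: no matching b row, dropped.
- pid=5: no matching b row, dropped.
- pid=2: 3 matching b row(s), so 3 row(s) emitted.
Total: 6 rows.

6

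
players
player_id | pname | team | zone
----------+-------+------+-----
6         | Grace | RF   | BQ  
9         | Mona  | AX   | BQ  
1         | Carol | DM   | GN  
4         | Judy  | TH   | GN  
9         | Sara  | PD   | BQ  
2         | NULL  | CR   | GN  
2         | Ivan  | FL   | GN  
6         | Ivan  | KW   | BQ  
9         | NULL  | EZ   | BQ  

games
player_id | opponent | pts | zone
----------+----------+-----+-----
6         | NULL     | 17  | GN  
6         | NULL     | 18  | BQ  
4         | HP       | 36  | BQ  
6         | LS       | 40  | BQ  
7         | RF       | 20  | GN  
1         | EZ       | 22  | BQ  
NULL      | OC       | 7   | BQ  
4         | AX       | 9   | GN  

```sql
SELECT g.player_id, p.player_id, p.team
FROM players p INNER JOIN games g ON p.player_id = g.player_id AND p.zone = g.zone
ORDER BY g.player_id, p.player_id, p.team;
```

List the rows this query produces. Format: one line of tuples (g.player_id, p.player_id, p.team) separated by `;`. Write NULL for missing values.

(4, 4, TH); (6, 6, KW); (6, 6, KW); (6, 6, RF); (6, 6, RF)

INNER JOIN keeps only pairs where the ON condition holds.
Matching on p.player_id = g.player_id AND p.zone = g.zone. A NULL in a compared column never satisfies the condition.
- p row (player_id=6, zone=BQ): matches 2 g row(s) → 2 output row(s).
- p row (player_id=9, zone=BQ): no match → dropped.
- p row (player_id=1, zone=GN): no match → dropped.
- p row (player_id=4, zone=GN): matches 1 g row(s) → 1 output row(s).
- p row (player_id=9, zone=BQ): no match → dropped.
- p row (player_id=2, zone=GN): no match → dropped.
- p row (player_id=2, zone=GN): no match → dropped.
- p row (player_id=6, zone=BQ): matches 2 g row(s) → 2 output row(s).
- p row (player_id=9, zone=BQ): no match → dropped.
After projecting and ordering:
g.player_id | p.player_id | p.team
4 | 4 | TH
6 | 6 | KW
6 | 6 | KW
6 | 6 | RF
6 | 6 | RF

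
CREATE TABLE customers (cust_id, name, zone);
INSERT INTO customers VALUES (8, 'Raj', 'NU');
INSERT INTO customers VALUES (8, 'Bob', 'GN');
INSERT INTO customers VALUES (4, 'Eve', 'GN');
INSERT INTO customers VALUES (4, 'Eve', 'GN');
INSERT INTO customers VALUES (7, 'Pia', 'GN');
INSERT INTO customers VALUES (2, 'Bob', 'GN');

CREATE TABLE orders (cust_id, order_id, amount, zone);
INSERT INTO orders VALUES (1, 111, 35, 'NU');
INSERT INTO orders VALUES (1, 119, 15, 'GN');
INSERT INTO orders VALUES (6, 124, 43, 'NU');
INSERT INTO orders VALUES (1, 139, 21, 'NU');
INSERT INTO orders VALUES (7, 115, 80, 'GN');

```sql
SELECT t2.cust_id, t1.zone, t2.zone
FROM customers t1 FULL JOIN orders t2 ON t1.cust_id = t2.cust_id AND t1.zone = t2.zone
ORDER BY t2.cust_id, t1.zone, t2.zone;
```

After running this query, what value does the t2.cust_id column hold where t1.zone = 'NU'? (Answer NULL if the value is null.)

FULL OUTER JOIN keeps every row from both sides; unmatched rows get NULL for the other side's columns.
Matching on t1.cust_id = t2.cust_id AND t1.zone = t2.zone.
Matched pairs: 1; unmatched t1 rows kept: 5; unmatched t2 rows kept: 4.

NULL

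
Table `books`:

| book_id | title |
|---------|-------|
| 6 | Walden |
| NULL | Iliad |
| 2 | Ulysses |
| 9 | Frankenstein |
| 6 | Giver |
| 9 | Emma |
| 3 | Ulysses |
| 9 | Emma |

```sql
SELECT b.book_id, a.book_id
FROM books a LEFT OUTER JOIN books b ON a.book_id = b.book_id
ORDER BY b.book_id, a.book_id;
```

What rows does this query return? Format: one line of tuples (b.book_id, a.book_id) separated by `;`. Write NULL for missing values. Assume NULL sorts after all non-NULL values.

LEFT JOIN keeps every row from `books a`; unmatched rows get NULL for `books b`'s columns.
Matching on a.book_id = b.book_id. A NULL in a compared column never satisfies the condition.
Matched pairs: 15; unmatched a rows kept: 1.

(2, 2); (3, 3); (6, 6); (6, 6); (6, 6); (6, 6); (9, 9); (9, 9); (9, 9); (9, 9); (9, 9); (9, 9); (9, 9); (9, 9); (9, 9); (NULL, NULL)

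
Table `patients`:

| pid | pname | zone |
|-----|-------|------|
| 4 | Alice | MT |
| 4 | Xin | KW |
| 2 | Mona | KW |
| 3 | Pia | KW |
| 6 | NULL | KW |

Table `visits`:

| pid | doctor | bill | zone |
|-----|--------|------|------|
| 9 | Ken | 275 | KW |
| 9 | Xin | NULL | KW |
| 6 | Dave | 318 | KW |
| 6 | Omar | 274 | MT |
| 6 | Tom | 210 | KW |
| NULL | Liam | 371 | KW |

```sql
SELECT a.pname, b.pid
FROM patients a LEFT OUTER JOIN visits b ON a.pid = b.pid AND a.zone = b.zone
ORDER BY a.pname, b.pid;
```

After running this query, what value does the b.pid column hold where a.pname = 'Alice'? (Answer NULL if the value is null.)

NULL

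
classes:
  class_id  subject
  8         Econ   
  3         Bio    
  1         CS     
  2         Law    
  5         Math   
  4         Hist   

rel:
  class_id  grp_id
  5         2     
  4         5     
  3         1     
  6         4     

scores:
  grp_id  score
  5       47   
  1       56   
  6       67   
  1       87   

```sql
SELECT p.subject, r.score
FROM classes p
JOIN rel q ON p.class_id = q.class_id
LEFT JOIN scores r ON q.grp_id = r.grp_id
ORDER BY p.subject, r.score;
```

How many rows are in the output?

Evaluate left to right. First `classes p INNER JOIN rel q` on class_id: 3 row(s).
Then LEFT JOIN `scores r` on grp_id: each of those 3 rows is kept; rows whose q.grp_id has no match in r get NULL for r's columns.
Result: 4 row(s).

4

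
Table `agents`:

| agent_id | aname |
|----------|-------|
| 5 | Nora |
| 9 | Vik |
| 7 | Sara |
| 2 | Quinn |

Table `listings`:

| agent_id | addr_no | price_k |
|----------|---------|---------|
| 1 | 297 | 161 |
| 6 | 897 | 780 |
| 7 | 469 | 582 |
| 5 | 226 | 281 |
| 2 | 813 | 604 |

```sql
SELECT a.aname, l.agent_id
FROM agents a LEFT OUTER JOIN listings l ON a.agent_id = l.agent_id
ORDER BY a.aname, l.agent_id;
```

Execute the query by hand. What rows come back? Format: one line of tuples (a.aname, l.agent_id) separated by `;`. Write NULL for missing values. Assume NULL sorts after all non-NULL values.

LEFT JOIN keeps every row from `agents`; unmatched rows get NULL for `listings`'s columns.
Matching on a.agent_id = l.agent_id.
Matched pairs: 3; unmatched a rows kept: 1.

(Nora, 5); (Quinn, 2); (Sara, 7); (Vik, NULL)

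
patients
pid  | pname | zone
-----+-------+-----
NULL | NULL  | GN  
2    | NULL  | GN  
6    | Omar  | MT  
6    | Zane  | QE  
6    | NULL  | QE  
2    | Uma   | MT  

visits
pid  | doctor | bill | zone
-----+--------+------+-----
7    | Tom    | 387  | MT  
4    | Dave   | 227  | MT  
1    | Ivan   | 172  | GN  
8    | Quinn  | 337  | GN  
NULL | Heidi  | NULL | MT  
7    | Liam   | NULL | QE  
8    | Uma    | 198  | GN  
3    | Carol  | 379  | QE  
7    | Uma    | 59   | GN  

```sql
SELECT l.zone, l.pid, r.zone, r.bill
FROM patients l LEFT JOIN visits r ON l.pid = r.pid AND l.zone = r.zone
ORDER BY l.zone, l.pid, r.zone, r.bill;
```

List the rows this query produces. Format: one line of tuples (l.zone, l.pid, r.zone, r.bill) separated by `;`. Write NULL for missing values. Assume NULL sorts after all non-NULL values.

LEFT JOIN keeps every row from `patients`; unmatched rows get NULL for `visits`'s columns.
Matching on l.pid = r.pid AND l.zone = r.zone. A NULL in a compared column never satisfies the condition.
- l[0] pid=NULL, zone=GN → no match; kept with NULLs on the r side.
- l[1] pid=2, zone=GN → no match; kept with NULLs on the r side.
- l[2] pid=6, zone=MT → no match; kept with NULLs on the r side.
- l[3] pid=6, zone=QE → no match; kept with NULLs on the r side.
- l[4] pid=6, zone=QE → no match; kept with NULLs on the r side.
- l[5] pid=2, zone=MT → no match; kept with NULLs on the r side.
After projecting and ordering:
l.zone | l.pid | r.zone | r.bill
GN | 2 | NULL | NULL
GN | NULL | NULL | NULL
MT | 2 | NULL | NULL
MT | 6 | NULL | NULL
QE | 6 | NULL | NULL
QE | 6 | NULL | NULL

(GN, 2, NULL, NULL); (GN, NULL, NULL, NULL); (MT, 2, NULL, NULL); (MT, 6, NULL, NULL); (QE, 6, NULL, NULL); (QE, 6, NULL, NULL)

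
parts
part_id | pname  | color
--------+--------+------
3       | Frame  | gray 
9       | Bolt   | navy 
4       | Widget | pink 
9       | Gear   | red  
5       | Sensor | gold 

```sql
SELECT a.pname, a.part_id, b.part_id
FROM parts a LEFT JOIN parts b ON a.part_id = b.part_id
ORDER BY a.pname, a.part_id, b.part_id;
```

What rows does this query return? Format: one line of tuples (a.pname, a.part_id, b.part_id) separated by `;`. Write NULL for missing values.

LEFT JOIN keeps every row from `parts a`; unmatched rows get NULL for `parts b`'s columns.
Matching on a.part_id = b.part_id.
- a[0] part_id=3 → 1 match(es) in b → 1 row(s).
- a[1] part_id=9 → 2 match(es) in b → 2 row(s).
- a[2] part_id=4 → 1 match(es) in b → 1 row(s).
- a[3] part_id=9 → 2 match(es) in b → 2 row(s).
- a[4] part_id=5 → 1 match(es) in b → 1 row(s).
After projecting and ordering:
a.pname | a.part_id | b.part_id
Bolt | 9 | 9
Bolt | 9 | 9
Frame | 3 | 3
Gear | 9 | 9
Gear | 9 | 9
Sensor | 5 | 5
Widget | 4 | 4

(Bolt, 9, 9); (Bolt, 9, 9); (Frame, 3, 3); (Gear, 9, 9); (Gear, 9, 9); (Sensor, 5, 5); (Widget, 4, 4)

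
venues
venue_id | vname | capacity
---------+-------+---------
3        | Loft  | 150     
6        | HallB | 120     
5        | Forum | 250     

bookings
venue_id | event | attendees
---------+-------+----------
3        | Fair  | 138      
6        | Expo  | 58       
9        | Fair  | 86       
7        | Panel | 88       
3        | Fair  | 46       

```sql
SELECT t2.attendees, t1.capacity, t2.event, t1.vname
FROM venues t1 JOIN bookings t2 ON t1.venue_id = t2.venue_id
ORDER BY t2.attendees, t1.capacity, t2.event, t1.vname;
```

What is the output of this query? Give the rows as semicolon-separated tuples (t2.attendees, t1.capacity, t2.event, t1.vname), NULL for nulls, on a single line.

(46, 150, Fair, Loft); (58, 120, Expo, HallB); (138, 150, Fair, Loft)

INNER JOIN keeps only pairs where the ON condition holds.
Matching on t1.venue_id = t2.venue_id.
- venue_id=3: 2 matching t2 row(s), so 2 row(s) emitted.
- venue_id=6: 1 matching t2 row(s), so 1 row(s) emitted.
- venue_id=5: no matching t2 row, dropped.
After projecting and ordering:
t2.attendees | t1.capacity | t2.event | t1.vname
46 | 150 | Fair | Loft
58 | 120 | Expo | HallB
138 | 150 | Fair | Loft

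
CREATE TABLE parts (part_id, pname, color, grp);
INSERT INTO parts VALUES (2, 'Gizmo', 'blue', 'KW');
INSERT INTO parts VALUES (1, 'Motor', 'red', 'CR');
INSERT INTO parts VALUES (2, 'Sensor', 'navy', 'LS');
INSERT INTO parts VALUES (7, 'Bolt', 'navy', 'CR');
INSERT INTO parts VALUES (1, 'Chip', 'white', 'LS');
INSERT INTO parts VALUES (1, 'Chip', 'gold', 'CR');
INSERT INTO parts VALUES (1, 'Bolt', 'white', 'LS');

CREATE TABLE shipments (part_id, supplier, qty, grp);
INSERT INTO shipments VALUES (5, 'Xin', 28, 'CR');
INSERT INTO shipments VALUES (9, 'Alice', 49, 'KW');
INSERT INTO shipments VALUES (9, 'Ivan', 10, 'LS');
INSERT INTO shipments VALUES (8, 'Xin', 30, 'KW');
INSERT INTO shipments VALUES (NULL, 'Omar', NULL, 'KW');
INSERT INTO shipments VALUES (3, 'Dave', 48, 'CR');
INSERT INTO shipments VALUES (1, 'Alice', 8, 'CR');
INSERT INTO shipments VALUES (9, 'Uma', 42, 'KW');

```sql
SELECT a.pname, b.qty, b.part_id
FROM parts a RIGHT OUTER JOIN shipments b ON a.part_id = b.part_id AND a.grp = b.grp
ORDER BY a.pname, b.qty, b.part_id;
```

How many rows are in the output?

RIGHT JOIN keeps every row from `shipments`; unmatched rows get NULL for `parts`'s columns.
Matching on a.part_id = b.part_id AND a.grp = b.grp. A NULL in a compared column never satisfies the condition.
Matched pairs: 2; unmatched b rows kept: 7.
Total: 2 matched + 7 padded = 9 rows.

9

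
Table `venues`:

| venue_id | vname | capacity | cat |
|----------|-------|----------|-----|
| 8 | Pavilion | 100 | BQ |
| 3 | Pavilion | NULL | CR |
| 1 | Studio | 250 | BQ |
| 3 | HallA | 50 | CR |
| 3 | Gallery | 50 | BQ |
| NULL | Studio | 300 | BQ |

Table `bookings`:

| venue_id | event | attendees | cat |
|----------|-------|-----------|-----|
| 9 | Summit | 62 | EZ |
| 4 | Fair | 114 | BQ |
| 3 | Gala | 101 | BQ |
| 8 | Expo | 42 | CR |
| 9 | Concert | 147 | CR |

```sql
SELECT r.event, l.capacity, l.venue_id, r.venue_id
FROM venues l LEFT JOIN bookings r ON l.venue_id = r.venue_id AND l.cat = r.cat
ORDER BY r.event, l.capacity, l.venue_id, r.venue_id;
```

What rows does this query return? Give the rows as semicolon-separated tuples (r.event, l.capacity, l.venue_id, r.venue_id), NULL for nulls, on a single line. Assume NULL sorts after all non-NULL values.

(Gala, 50, 3, 3); (NULL, 50, 3, NULL); (NULL, 100, 8, NULL); (NULL, 250, 1, NULL); (NULL, 300, NULL, NULL); (NULL, NULL, 3, NULL)

LEFT JOIN keeps every row from `venues`; unmatched rows get NULL for `bookings`'s columns.
Matching on l.venue_id = r.venue_id AND l.cat = r.cat. A NULL in a compared column never satisfies the condition.
Matched pairs: 1; unmatched l rows kept: 5.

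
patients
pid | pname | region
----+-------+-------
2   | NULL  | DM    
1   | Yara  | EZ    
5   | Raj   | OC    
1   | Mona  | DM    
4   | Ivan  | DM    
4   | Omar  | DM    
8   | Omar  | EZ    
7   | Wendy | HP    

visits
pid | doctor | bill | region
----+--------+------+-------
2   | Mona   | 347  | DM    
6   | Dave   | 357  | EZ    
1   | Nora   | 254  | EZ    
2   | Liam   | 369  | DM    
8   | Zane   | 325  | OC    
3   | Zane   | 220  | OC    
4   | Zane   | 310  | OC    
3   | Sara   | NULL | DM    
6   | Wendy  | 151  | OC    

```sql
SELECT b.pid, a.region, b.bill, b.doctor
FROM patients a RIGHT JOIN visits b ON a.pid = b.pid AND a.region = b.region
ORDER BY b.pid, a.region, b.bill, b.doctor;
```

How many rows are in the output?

9

RIGHT JOIN keeps every row from `visits`; unmatched rows get NULL for `patients`'s columns.
Matching on a.pid = b.pid AND a.region = b.region.
Matched pairs: 3; unmatched b rows kept: 6.
Total: 3 matched + 6 padded = 9 rows.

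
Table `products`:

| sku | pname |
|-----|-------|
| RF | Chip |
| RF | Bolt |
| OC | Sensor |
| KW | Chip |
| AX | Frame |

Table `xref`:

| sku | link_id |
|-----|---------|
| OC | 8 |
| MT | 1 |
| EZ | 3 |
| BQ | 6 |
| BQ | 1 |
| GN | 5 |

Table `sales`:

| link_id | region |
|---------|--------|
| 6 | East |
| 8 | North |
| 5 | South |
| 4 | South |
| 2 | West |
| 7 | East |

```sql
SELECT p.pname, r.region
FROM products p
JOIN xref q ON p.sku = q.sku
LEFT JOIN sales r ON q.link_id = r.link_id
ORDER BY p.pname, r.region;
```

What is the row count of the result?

Joins associate left-to-right: products INNER JOIN xref on sku gives 1 intermediate row(s).
Then LEFT JOIN `sales r` on link_id: each of those 1 rows is kept; rows whose q.link_id has no match in r get NULL for r's columns.
Result: 1 row(s).

1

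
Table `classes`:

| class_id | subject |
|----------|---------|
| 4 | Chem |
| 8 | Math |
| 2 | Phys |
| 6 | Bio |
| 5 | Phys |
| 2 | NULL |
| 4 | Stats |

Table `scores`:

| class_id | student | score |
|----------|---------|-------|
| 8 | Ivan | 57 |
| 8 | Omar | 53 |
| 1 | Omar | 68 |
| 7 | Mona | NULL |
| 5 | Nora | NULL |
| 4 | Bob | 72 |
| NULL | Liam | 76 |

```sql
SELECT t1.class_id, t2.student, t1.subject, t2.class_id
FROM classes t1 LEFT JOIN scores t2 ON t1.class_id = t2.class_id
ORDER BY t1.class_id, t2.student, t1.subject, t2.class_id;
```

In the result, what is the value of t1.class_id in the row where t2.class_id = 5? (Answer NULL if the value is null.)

LEFT JOIN keeps every row from `classes`; unmatched rows get NULL for `scores`'s columns.
Matching on t1.class_id = t2.class_id. A NULL in a compared column never satisfies the condition.
- t1[0] class_id=4 → 1 match(es) in t2 → 1 row(s).
- t1[1] class_id=8 → 2 match(es) in t2 → 2 row(s).
- t1[2] class_id=2 → no match; kept with NULLs on the t2 side.
- t1[3] class_id=6 → no match; kept with NULLs on the t2 side.
- t1[4] class_id=5 → 1 match(es) in t2 → 1 row(s).
- t1[5] class_id=2 → no match; kept with NULLs on the t2 side.
- t1[6] class_id=4 → 1 match(es) in t2 → 1 row(s).

5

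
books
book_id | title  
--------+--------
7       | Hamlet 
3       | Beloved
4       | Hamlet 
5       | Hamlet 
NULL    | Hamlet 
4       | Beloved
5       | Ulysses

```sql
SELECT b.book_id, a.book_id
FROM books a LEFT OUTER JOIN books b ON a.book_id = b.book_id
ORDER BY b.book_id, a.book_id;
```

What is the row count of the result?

11

LEFT JOIN keeps every row from `books a`; unmatched rows get NULL for `books b`'s columns.
Matching on a.book_id = b.book_id. A NULL in a compared column never satisfies the condition.
Matched pairs: 10; unmatched a rows kept: 1.
Total: 10 matched + 1 padded = 11 rows.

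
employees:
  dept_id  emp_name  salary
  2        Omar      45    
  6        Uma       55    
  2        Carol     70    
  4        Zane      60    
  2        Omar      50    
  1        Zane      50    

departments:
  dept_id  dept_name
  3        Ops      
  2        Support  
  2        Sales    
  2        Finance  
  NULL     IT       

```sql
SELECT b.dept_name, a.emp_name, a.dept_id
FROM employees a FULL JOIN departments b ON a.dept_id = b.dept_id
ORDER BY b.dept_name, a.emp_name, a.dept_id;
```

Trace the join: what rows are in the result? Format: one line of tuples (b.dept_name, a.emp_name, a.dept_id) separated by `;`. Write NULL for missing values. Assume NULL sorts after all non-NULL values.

(Finance, Carol, 2); (Finance, Omar, 2); (Finance, Omar, 2); (IT, NULL, NULL); (Ops, NULL, NULL); (Sales, Carol, 2); (Sales, Omar, 2); (Sales, Omar, 2); (Support, Carol, 2); (Support, Omar, 2); (Support, Omar, 2); (NULL, Uma, 6); (NULL, Zane, 1); (NULL, Zane, 4)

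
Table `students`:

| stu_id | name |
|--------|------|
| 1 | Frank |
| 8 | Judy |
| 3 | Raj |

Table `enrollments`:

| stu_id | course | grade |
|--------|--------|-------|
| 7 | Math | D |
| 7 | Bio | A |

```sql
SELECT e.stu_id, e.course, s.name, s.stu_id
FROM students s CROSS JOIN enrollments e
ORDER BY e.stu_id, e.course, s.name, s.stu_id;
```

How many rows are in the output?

6

CROSS JOIN pairs every row of `students` with every row of `enrollments`: 3 × 2 = 6 rows.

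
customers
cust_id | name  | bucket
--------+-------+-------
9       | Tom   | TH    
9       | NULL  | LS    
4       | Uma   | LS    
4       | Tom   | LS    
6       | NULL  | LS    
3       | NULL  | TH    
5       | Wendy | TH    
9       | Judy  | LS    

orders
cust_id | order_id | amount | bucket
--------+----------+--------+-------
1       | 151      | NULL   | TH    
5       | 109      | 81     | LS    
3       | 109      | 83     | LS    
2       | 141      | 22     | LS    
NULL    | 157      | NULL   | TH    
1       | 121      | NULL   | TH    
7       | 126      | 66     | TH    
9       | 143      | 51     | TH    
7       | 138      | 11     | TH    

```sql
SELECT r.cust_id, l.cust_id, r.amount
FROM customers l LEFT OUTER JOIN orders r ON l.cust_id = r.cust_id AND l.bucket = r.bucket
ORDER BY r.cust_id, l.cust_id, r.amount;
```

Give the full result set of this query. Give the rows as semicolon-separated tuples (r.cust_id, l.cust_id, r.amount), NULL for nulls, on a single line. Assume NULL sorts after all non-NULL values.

LEFT JOIN keeps every row from `customers`; unmatched rows get NULL for `orders`'s columns.
Matching on l.cust_id = r.cust_id AND l.bucket = r.bucket. A NULL in a compared column never satisfies the condition.
Matched pairs: 1; unmatched l rows kept: 7.

(9, 9, 51); (NULL, 3, NULL); (NULL, 4, NULL); (NULL, 4, NULL); (NULL, 5, NULL); (NULL, 6, NULL); (NULL, 9, NULL); (NULL, 9, NULL)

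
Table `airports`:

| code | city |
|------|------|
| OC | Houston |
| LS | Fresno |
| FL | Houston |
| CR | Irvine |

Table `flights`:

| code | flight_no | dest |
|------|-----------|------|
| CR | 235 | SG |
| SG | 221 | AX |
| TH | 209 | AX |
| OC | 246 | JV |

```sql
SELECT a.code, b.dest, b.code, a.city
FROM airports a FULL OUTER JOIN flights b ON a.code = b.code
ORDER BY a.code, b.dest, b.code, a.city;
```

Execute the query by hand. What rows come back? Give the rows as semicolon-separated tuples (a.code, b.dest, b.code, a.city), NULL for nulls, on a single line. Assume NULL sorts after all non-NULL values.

FULL OUTER JOIN keeps every row from both sides; unmatched rows get NULL for the other side's columns.
Matching on a.code = b.code.
Matched pairs: 2; unmatched a rows kept: 2; unmatched b rows kept: 2.

(CR, SG, CR, Irvine); (FL, NULL, NULL, Houston); (LS, NULL, NULL, Fresno); (OC, JV, OC, Houston); (NULL, AX, SG, NULL); (NULL, AX, TH, NULL)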